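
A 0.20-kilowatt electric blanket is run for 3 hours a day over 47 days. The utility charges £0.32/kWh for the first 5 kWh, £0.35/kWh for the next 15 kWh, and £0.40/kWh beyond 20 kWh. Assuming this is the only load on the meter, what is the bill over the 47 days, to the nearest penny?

Runtime = 3 h/day × 47 days = 141 h
Energy = 0.2 kW × 141 h = 28.2 kWh
Tier 1 (0–5 kWh): 5 × £0.32 = £1.6
Tier 2 (5–20 kWh): 15 × £0.35 = £5.25
Above 20 kWh: 8.2 × £0.40 = £3.28
Bill = £10.13

£10.13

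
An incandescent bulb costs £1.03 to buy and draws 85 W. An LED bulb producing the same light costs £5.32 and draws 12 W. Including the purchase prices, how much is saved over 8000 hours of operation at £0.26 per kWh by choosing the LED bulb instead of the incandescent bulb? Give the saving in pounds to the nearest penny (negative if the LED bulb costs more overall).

incandescent bulb: £1.03 + (85/1000) kW × 8000 h × £0.26 = £1.03 + £176.8 = £177.83
LED bulb: £5.32 + (12/1000) kW × 8000 h × £0.26 = £5.32 + £24.96 = £30.28
Saving = £177.83 − £30.28 = £147.55

£147.55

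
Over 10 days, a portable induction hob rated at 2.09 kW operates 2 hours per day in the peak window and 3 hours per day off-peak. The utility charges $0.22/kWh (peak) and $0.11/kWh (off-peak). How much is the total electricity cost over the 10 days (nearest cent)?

$16.09

Peak energy = 2.09 kW × 2 h × 10 = 41.8 kWh
Off-peak energy = 2.09 kW × 3 h × 10 = 62.7 kWh
Cost = 41.8 × $0.22 + 62.7 × $0.11 = $9.196 + $6.897 = $16.09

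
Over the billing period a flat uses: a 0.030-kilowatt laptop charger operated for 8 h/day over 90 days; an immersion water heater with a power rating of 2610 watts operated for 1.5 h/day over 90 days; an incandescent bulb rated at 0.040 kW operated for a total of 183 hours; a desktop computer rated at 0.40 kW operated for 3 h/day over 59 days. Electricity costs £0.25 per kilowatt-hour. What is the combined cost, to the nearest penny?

£113.02

laptop charger: Runtime = 8 h/day × 90 days = 720 h
laptop charger: 0.03 kW × 720 h = 21.6 kWh
immersion water heater: Runtime = 1.5 h/day × 90 days = 135 h
immersion water heater: 2.61 kW × 135 h = 352.35 kWh
incandescent bulb: 0.04 kW × 183 h = 7.32 kWh
desktop computer: Runtime = 3 h/day × 59 days = 177 h
desktop computer: 0.4 kW × 177 h = 70.8 kWh
Total energy = 452.07 kWh
Cost = 452.07 × £0.25 = £113.02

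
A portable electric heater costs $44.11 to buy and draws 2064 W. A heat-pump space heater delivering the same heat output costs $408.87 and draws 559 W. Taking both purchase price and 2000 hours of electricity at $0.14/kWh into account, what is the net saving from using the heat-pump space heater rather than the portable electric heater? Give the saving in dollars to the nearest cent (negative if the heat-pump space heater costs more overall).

portable electric heater: $44.11 + (2064/1000) kW × 2000 h × $0.14 = $44.11 + $577.92 = $622.03
heat-pump space heater: $408.87 + (559/1000) kW × 2000 h × $0.14 = $408.87 + $156.52 = $565.39
Saving = $622.03 − $565.39 = $56.64

$56.64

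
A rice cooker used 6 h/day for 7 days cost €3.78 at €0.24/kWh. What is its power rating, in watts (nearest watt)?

Energy = €3.78 ÷ €0.24/kWh = 15.75 kWh
Runtime = 6 h/day × 7 days = 42 h
Power = 15.75 kWh ÷ 42 h = 0.375 kW = 375 W

375 W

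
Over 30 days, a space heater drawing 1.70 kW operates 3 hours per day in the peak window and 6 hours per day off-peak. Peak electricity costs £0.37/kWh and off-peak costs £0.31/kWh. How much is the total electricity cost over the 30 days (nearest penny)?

£151.47

Peak energy = 1.7 kW × 3 h × 30 = 153 kWh
Off-peak energy = 1.7 kW × 6 h × 30 = 306 kWh
Cost = 153 × £0.37 + 306 × £0.31 = £56.61 + £94.86 = £151.47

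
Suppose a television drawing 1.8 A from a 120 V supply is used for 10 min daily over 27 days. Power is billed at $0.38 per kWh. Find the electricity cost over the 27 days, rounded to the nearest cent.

$0.37

Power = 1.8 A × 120 V = 216 W = 0.216 kW
Runtime = 10 min × 27 = 270 min = 4.5 h
Energy = 0.216 kW × 4.5 h = 0.972 kWh
Cost = 0.972 kWh × $0.38/kWh = $0.37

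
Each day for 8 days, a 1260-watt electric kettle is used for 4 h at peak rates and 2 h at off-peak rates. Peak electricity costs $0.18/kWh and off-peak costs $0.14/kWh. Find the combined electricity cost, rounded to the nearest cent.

Peak energy = 1.26 kW × 4 h × 8 = 40.32 kWh
Off-peak energy = 1.26 kW × 2 h × 8 = 20.16 kWh
Cost = 40.32 × $0.18 + 20.16 × $0.14 = $7.2576 + $2.8224 = $10.08

$10.08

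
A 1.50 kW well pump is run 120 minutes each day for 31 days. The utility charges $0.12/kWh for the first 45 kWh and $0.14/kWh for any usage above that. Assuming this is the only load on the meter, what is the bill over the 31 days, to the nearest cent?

Runtime = 120 min × 31 = 3720 min = 62 h
Energy = 1.5 kW × 62 h = 93 kWh
Tier 1 (0–45 kWh): 45 × $0.12 = $5.4
Above 45 kWh: 48 × $0.14 = $6.72
Bill = $12.12

$12.12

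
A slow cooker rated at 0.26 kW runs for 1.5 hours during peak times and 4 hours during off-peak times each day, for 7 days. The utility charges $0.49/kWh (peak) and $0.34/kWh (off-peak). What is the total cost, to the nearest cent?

Peak energy = 0.26 kW × 1.5 h × 7 = 2.73 kWh
Off-peak energy = 0.26 kW × 4 h × 7 = 7.28 kWh
Cost = 2.73 × $0.49 + 7.28 × $0.34 = $1.3377 + $2.4752 = $3.81

$3.81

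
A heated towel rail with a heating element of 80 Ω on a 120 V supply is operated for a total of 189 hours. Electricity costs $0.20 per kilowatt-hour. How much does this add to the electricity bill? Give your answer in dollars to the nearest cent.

Power = V²/R = 120²/80 = 180 W = 0.18 kW
Energy = 0.18 kW × 189 h = 34.02 kWh
Cost = 34.02 kWh × $0.20/kWh = $6.80

$6.80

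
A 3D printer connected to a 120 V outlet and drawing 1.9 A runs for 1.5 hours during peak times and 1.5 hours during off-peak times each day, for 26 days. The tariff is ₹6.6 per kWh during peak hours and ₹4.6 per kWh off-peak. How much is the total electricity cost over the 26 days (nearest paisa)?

Power = 1.9 A × 120 V = 228 W = 0.228 kW
Peak energy = 0.228 kW × 1.5 h × 26 = 8.892 kWh
Off-peak energy = 0.228 kW × 1.5 h × 26 = 8.892 kWh
Cost = 8.892 × ₹6.6 + 8.892 × ₹4.6 = ₹58.6872 + ₹40.9032 = ₹99.59

₹99.59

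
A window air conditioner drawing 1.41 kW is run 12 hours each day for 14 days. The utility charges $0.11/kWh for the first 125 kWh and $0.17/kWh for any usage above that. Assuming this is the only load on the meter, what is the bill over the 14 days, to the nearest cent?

Runtime = 12 h/day × 14 days = 168 h
Energy = 1.41 kW × 168 h = 236.88 kWh
Tier 1 (0–125 kWh): 125 × $0.11 = $13.75
Above 125 kWh: 111.88 × $0.17 = $19.0196
Bill = $32.77

$32.77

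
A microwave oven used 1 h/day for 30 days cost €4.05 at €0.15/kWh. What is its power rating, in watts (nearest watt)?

900 W

Energy = €4.05 ÷ €0.15/kWh = 27 kWh
Runtime = 1 h/day × 30 days = 30 h
Power = 27 kWh ÷ 30 h = 0.9 kW = 900 W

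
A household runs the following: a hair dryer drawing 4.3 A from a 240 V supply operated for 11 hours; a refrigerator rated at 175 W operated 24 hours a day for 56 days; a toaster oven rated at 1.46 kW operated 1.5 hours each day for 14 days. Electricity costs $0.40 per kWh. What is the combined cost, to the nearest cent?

$110.88

hair dryer: Power = 4.3 A × 240 V = 1032 W = 1.032 kW
hair dryer: 1.032 kW × 11 h = 11.352 kWh
refrigerator: Runtime = 24 h × 56 = 1344 h
refrigerator: 0.175 kW × 1344 h = 235.2 kWh
toaster oven: Runtime = 1.5 h/day × 14 days = 21 h
toaster oven: 1.46 kW × 21 h = 30.66 kWh
Total energy = 277.212 kWh
Cost = 277.212 × $0.40 = $110.88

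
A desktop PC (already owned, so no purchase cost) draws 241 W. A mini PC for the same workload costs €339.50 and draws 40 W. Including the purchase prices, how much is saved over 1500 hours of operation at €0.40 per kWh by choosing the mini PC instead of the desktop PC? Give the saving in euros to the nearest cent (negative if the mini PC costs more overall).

-€218.90

desktop PC: €0.00 + (241/1000) kW × 1500 h × €0.40 = €0.00 + €144.6 = €144.6
mini PC: €339.50 + (40/1000) kW × 1500 h × €0.40 = €339.50 + €24 = €363.5
Saving = €144.6 − €363.5 = −€218.9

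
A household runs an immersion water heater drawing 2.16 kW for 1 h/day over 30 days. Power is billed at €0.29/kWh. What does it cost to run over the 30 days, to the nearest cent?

€18.79

Runtime = 1 h/day × 30 days = 30 h
Energy = 2.16 kW × 30 h = 64.8 kWh
Cost = 64.8 kWh × €0.29/kWh = €18.79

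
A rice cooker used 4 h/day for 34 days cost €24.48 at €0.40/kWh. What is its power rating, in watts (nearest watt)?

450 W

Energy = €24.48 ÷ €0.40/kWh = 61.2 kWh
Runtime = 4 h/day × 34 days = 136 h
Power = 61.2 kWh ÷ 136 h = 0.45 kW = 450 W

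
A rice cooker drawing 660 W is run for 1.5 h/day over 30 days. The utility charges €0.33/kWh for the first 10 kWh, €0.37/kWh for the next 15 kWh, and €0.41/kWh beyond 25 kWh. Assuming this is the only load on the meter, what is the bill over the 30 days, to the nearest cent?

Runtime = 1.5 h/day × 30 days = 45 h
Energy = 0.66 kW × 45 h = 29.7 kWh
Tier 1 (0–10 kWh): 10 × €0.33 = €3.3
Tier 2 (10–25 kWh): 15 × €0.37 = €5.55
Above 25 kWh: 4.7 × €0.41 = €1.927
Bill = €10.78

€10.78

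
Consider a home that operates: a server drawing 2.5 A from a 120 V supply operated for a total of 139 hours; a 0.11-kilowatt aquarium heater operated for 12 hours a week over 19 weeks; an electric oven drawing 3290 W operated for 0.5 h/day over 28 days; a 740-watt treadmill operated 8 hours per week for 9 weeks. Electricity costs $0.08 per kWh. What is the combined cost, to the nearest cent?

$13.29

server: Power = 2.5 A × 120 V = 300 W = 0.3 kW
server: 0.3 kW × 139 h = 41.7 kWh
aquarium heater: Runtime = 12 h/week × 19 weeks = 228 h
aquarium heater: 0.11 kW × 228 h = 25.08 kWh
electric oven: Runtime = 0.5 h/day × 28 days = 14 h
electric oven: 3.29 kW × 14 h = 46.06 kWh
treadmill: Runtime = 8 h/week × 9 weeks = 72 h
treadmill: 0.74 kW × 72 h = 53.28 kWh
Total energy = 166.12 kWh
Cost = 166.12 × $0.08 = $13.29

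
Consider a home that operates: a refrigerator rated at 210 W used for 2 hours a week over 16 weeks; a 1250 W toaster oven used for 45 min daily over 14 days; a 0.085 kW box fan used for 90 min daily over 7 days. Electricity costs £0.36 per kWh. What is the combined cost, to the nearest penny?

refrigerator: Runtime = 2 h/week × 16 weeks = 32 h
refrigerator: 0.21 kW × 32 h = 6.72 kWh
toaster oven: Runtime = 45 min × 14 = 630 min = 10.5 h
toaster oven: 1.25 kW × 10.5 h = 13.125 kWh
box fan: Runtime = 90 min × 7 = 630 min = 10.5 h
box fan: 0.085 kW × 10.5 h = 0.8925 kWh
Total energy = 20.7375 kWh
Cost = 20.7375 × £0.36 = £7.47

£7.47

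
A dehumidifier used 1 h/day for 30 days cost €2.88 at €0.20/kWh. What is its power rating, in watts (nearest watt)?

480 W

Energy = €2.88 ÷ €0.20/kWh = 14.4 kWh
Runtime = 1 h/day × 30 days = 30 h
Power = 14.4 kWh ÷ 30 h = 0.48 kW = 480 W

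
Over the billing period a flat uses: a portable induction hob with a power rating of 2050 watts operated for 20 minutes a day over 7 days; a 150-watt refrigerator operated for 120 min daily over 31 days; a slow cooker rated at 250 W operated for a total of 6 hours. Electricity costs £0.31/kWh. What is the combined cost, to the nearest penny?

£4.83

portable induction hob: Runtime = 20 min × 7 = 140 min = 2.333333… h
portable induction hob: 2.05 kW × 2.333333… h = 4.783333… kWh
refrigerator: Runtime = 120 min × 31 = 3720 min = 62 h
refrigerator: 0.15 kW × 62 h = 9.3 kWh
slow cooker: 0.25 kW × 6 h = 1.5 kWh
Total energy = 15.583333… kWh
Cost = 15.583333… × £0.31 = £4.83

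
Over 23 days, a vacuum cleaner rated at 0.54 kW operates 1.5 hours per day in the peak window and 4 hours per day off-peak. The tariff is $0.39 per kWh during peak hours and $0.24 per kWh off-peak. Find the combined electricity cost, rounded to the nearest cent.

Peak energy = 0.54 kW × 1.5 h × 23 = 18.63 kWh
Off-peak energy = 0.54 kW × 4 h × 23 = 49.68 kWh
Cost = 18.63 × $0.39 + 49.68 × $0.24 = $7.2657 + $11.9232 = $19.19

$19.19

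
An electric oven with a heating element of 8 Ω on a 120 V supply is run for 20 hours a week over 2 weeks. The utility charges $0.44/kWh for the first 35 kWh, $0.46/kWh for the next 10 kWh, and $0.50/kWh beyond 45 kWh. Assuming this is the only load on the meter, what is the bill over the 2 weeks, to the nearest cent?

$33.50

Power = V²/R = 120²/8 = 1800 W = 1.8 kW
Runtime = 20 h/week × 2 weeks = 40 h
Energy = 1.8 kW × 40 h = 72 kWh
Tier 1 (0–35 kWh): 35 × $0.44 = $15.4
Tier 2 (35–45 kWh): 10 × $0.46 = $4.6
Above 45 kWh: 27 × $0.50 = $13.5
Bill = $33.50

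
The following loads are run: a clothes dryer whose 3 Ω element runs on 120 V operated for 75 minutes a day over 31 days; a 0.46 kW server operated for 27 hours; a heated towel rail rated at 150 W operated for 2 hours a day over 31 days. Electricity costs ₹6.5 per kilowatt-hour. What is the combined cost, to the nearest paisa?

clothes dryer: Power = V²/R = 120²/3 = 4800 W = 4.8 kW
clothes dryer: Runtime = 75 min × 31 = 2325 min = 38.75 h
clothes dryer: 4.8 kW × 38.75 h = 186 kWh
server: 0.46 kW × 27 h = 12.42 kWh
heated towel rail: Runtime = 2 h/day × 31 days = 62 h
heated towel rail: 0.15 kW × 62 h = 9.3 kWh
Total energy = 207.72 kWh
Cost = 207.72 × ₹6.5 = ₹1350.18

₹1350.18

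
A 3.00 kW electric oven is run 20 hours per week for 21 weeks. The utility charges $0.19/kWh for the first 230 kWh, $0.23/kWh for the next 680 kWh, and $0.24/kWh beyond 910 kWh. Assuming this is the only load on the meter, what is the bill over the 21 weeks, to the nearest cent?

$284.10

Runtime = 20 h/week × 21 weeks = 420 h
Energy = 3 kW × 420 h = 1260 kWh
Tier 1 (0–230 kWh): 230 × $0.19 = $43.7
Tier 2 (230–910 kWh): 680 × $0.23 = $156.4
Above 910 kWh: 350 × $0.24 = $84
Bill = $284.10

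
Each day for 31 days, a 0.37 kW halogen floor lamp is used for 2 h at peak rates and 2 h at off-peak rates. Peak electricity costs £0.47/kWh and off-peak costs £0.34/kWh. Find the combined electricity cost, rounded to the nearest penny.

£18.58

Peak energy = 0.37 kW × 2 h × 31 = 22.94 kWh
Off-peak energy = 0.37 kW × 2 h × 31 = 22.94 kWh
Cost = 22.94 × £0.47 + 22.94 × £0.34 = £10.7818 + £7.7996 = £18.58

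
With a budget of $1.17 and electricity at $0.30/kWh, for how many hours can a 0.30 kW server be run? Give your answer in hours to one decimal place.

13.0 h

Energy available = $1.17 ÷ $0.30/kWh = 3.9 kWh
Hours = 3.9 kWh ÷ 0.3 kW = 13.0 h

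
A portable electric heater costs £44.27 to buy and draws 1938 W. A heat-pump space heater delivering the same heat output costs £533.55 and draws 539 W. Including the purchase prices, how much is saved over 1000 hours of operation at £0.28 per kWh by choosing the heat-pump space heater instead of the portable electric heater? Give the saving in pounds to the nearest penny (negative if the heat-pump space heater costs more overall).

portable electric heater: £44.27 + (1938/1000) kW × 1000 h × £0.28 = £44.27 + £542.64 = £586.91
heat-pump space heater: £533.55 + (539/1000) kW × 1000 h × £0.28 = £533.55 + £150.92 = £684.47
Saving = £586.91 − £684.47 = −£97.56

-£97.56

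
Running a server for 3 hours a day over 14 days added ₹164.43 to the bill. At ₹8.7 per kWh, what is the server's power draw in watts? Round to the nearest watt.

Energy = ₹164.43 ÷ ₹8.7/kWh = 18.9 kWh
Runtime = 3 h/day × 14 days = 42 h
Power = 18.9 kWh ÷ 42 h = 0.45 kW = 450 W

450 W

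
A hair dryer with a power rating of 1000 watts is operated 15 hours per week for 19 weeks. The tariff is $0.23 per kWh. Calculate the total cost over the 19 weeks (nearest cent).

Runtime = 15 h/week × 19 weeks = 285 h
Energy = 1 kW × 285 h = 285 kWh
Cost = 285 kWh × $0.23/kWh = $65.55

$65.55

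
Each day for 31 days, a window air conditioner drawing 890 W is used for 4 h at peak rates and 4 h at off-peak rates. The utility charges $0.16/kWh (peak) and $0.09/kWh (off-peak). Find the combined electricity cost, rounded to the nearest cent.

$27.59

Peak energy = 0.89 kW × 4 h × 31 = 110.36 kWh
Off-peak energy = 0.89 kW × 4 h × 31 = 110.36 kWh
Cost = 110.36 × $0.16 + 110.36 × $0.09 = $17.6576 + $9.9324 = $27.59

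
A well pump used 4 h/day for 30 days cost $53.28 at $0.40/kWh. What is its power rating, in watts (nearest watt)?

Energy = $53.28 ÷ $0.40/kWh = 133.2 kWh
Runtime = 4 h/day × 30 days = 120 h
Power = 133.2 kWh ÷ 120 h = 1.11 kW = 1110 W

1110 W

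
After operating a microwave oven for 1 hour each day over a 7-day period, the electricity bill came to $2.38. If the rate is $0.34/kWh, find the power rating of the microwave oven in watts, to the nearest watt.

1000 W

Energy = $2.38 ÷ $0.34/kWh = 7 kWh
Runtime = 1 h/day × 7 days = 7 h
Power = 7 kWh ÷ 7 h = 1 kW = 1000 W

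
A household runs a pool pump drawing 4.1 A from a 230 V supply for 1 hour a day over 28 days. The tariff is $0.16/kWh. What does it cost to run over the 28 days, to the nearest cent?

Power = 4.1 A × 230 V = 943 W = 0.943 kW
Runtime = 1 h/day × 28 days = 28 h
Energy = 0.943 kW × 28 h = 26.404 kWh
Cost = 26.404 kWh × $0.16/kWh = $4.22

$4.22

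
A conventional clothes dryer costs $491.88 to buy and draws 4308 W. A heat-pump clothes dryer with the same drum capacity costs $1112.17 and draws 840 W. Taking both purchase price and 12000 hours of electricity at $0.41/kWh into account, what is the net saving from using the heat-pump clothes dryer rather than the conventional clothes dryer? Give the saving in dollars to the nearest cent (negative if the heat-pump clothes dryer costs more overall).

$16442.27

conventional clothes dryer: $491.88 + (4308/1000) kW × 12000 h × $0.41 = $491.88 + $21195.36 = $21687.24
heat-pump clothes dryer: $1112.17 + (840/1000) kW × 12000 h × $0.41 = $1112.17 + $4132.8 = $5244.97
Saving = $21687.24 − $5244.97 = $16442.27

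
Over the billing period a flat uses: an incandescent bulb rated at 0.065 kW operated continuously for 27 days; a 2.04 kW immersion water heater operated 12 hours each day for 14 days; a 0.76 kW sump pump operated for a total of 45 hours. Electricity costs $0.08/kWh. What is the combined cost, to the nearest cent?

incandescent bulb: Runtime = 24 h × 27 = 648 h
incandescent bulb: 0.065 kW × 648 h = 42.12 kWh
immersion water heater: Runtime = 12 h/day × 14 days = 168 h
immersion water heater: 2.04 kW × 168 h = 342.72 kWh
sump pump: 0.76 kW × 45 h = 34.2 kWh
Total energy = 419.04 kWh
Cost = 419.04 × $0.08 = $33.52

$33.52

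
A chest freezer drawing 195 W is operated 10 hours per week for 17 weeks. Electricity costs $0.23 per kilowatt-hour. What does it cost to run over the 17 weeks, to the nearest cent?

$7.62

Runtime = 10 h/week × 17 weeks = 170 h
Energy = 0.195 kW × 170 h = 33.15 kWh
Cost = 33.15 kWh × $0.23/kWh = $7.62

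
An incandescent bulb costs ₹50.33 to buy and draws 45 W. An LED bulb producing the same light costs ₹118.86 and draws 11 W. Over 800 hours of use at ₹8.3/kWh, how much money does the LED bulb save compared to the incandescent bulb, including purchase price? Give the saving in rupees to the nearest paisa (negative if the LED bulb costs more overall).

₹157.23

incandescent bulb: ₹50.33 + (45/1000) kW × 800 h × ₹8.3 = ₹50.33 + ₹298.8 = ₹349.13
LED bulb: ₹118.86 + (11/1000) kW × 800 h × ₹8.3 = ₹118.86 + ₹73.04 = ₹191.9
Saving = ₹349.13 − ₹191.9 = ₹157.23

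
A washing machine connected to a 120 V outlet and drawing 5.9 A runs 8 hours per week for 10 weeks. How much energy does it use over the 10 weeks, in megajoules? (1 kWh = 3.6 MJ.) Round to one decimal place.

203.9 MJ

Power = 5.9 A × 120 V = 708 W = 0.708 kW
Runtime = 8 h/week × 10 weeks = 80 h
Energy = 0.708 kW × 80 h = 56.64 kWh
= 56.64 × 3.6 MJ = 203.9 MJ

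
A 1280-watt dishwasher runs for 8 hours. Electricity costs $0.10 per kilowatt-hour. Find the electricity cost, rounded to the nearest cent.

Energy = 1.28 kW × 8 h = 10.24 kWh
Cost = 10.24 kWh × $0.10/kWh = $1.02

$1.02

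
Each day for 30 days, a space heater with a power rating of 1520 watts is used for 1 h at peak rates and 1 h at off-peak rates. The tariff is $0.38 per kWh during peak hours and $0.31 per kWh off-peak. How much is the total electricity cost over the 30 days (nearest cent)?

Peak energy = 1.52 kW × 1 h × 30 = 45.6 kWh
Off-peak energy = 1.52 kW × 1 h × 30 = 45.6 kWh
Cost = 45.6 × $0.38 + 45.6 × $0.31 = $17.328 + $14.136 = $31.46

$31.46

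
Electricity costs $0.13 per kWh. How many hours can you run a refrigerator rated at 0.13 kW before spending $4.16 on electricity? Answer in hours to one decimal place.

Energy available = $4.16 ÷ $0.13/kWh = 32 kWh
Hours = 32 kWh ÷ 0.13 kW = 246.2 h

246.2 h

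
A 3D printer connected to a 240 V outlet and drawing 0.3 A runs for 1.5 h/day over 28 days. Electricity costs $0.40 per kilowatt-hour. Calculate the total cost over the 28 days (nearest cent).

$1.21

Power = 0.3 A × 240 V = 72 W = 0.072 kW
Runtime = 1.5 h/day × 28 days = 42 h
Energy = 0.072 kW × 42 h = 3.024 kWh
Cost = 3.024 kWh × $0.40/kWh = $1.21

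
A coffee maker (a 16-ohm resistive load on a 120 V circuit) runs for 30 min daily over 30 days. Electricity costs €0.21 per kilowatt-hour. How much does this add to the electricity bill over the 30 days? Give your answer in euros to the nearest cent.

Power = V²/R = 120²/16 = 900 W = 0.9 kW
Runtime = 30 min × 30 = 900 min = 15 h
Energy = 0.9 kW × 15 h = 13.5 kWh
Cost = 13.5 kWh × €0.21/kWh = €2.84

€2.84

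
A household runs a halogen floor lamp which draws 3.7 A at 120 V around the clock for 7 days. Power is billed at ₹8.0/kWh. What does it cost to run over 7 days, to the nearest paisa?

₹596.74

Power = 3.7 A × 120 V = 444 W = 0.444 kW
Runtime = 24 h × 7 = 168 h
Energy = 0.444 kW × 168 h = 74.592 kWh
Cost = 74.592 kWh × ₹8.0/kWh = ₹596.74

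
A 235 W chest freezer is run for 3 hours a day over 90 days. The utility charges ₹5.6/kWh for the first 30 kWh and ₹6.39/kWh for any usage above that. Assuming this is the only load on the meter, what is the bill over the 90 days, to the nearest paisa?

₹381.75

Runtime = 3 h/day × 90 days = 270 h
Energy = 0.235 kW × 270 h = 63.45 kWh
Tier 1 (0–30 kWh): 30 × ₹5.6 = ₹168
Above 30 kWh: 33.45 × ₹6.39 = ₹213.7455
Bill = ₹381.75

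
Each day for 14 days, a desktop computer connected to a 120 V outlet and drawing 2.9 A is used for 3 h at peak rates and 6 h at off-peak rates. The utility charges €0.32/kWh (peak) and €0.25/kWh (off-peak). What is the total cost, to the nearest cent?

€11.99

Power = 2.9 A × 120 V = 348 W = 0.348 kW
Peak energy = 0.348 kW × 3 h × 14 = 14.616 kWh
Off-peak energy = 0.348 kW × 6 h × 14 = 29.232 kWh
Cost = 14.616 × €0.32 + 29.232 × €0.25 = €4.67712 + €7.308 = €11.99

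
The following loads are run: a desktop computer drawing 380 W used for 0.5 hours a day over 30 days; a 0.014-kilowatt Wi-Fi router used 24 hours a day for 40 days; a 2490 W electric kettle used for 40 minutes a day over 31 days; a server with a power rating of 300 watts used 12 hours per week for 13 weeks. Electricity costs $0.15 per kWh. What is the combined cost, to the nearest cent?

$17.61

desktop computer: Runtime = 0.5 h/day × 30 days = 15 h
desktop computer: 0.38 kW × 15 h = 5.7 kWh
Wi-Fi router: Runtime = 24 h × 40 = 960 h
Wi-Fi router: 0.014 kW × 960 h = 13.44 kWh
electric kettle: Runtime = 40 min × 31 = 1240 min = 20.666666… h
electric kettle: 2.49 kW × 20.666666… h = 51.46 kWh
server: Runtime = 12 h/week × 13 weeks = 156 h
server: 0.3 kW × 156 h = 46.8 kWh
Total energy = 117.4 kWh
Cost = 117.4 × $0.15 = $17.61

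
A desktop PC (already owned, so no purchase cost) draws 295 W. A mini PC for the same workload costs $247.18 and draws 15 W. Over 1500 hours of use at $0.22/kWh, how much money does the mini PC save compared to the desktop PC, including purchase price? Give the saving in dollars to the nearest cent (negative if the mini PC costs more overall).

-$154.78

desktop PC: $0.00 + (295/1000) kW × 1500 h × $0.22 = $0.00 + $97.35 = $97.35
mini PC: $247.18 + (15/1000) kW × 1500 h × $0.22 = $247.18 + $4.95 = $252.13
Saving = $97.35 − $252.13 = −$154.78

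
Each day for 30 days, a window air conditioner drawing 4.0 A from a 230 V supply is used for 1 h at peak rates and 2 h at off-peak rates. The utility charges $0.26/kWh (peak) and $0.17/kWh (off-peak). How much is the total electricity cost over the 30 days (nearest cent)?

Power = 4.0 A × 230 V = 920 W = 0.92 kW
Peak energy = 0.92 kW × 1 h × 30 = 27.6 kWh
Off-peak energy = 0.92 kW × 2 h × 30 = 55.2 kWh
Cost = 27.6 × $0.26 + 55.2 × $0.17 = $7.176 + $9.384 = $16.56

$16.56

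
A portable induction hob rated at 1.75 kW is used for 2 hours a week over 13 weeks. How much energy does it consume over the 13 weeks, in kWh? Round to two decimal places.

45.50 kWh

Runtime = 2 h/week × 13 weeks = 26 h
Energy = 1.75 kW × 26 h = 45.5 kWh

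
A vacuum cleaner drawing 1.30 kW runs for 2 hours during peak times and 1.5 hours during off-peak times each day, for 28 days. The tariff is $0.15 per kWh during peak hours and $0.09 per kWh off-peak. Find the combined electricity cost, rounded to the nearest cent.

Peak energy = 1.3 kW × 2 h × 28 = 72.8 kWh
Off-peak energy = 1.3 kW × 1.5 h × 28 = 54.6 kWh
Cost = 72.8 × $0.15 + 54.6 × $0.09 = $10.92 + $4.914 = $15.83

$15.83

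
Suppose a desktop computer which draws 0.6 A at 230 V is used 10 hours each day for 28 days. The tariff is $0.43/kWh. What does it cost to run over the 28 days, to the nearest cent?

$16.62

Power = 0.6 A × 230 V = 138 W = 0.138 kW
Runtime = 10 h/day × 28 days = 280 h
Energy = 0.138 kW × 280 h = 38.64 kWh
Cost = 38.64 kWh × $0.43/kWh = $16.62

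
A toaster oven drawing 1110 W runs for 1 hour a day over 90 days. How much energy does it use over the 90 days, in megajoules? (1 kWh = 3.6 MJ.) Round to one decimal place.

Runtime = 1 h/day × 90 days = 90 h
Energy = 1.11 kW × 90 h = 99.9 kWh
= 99.9 × 3.6 MJ = 359.6 MJ

359.6 MJ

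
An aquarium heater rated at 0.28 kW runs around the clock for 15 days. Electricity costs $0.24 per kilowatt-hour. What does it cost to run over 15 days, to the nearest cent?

$24.19

Runtime = 24 h × 15 = 360 h
Energy = 0.28 kW × 360 h = 100.8 kWh
Cost = 100.8 kWh × $0.24/kWh = $24.19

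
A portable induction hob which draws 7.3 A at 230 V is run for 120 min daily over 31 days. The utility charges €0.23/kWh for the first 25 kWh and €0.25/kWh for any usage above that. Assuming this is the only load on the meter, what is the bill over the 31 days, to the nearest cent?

€25.52

Power = 7.3 A × 230 V = 1679 W = 1.679 kW
Runtime = 120 min × 31 = 3720 min = 62 h
Energy = 1.679 kW × 62 h = 104.098 kWh
Tier 1 (0–25 kWh): 25 × €0.23 = €5.75
Above 25 kWh: 79.098 × €0.25 = €19.7745
Bill = €25.52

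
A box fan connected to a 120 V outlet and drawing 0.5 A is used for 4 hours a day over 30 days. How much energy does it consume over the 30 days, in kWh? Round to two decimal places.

Power = 0.5 A × 120 V = 60 W = 0.06 kW
Runtime = 4 h/day × 30 days = 120 h
Energy = 0.06 kW × 120 h = 7.2 kWh

7.20 kWh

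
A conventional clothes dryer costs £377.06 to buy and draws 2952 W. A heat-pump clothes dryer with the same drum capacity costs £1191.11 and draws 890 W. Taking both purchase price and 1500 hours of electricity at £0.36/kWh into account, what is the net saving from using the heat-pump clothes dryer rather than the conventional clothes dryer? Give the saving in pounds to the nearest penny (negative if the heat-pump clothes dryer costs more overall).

conventional clothes dryer: £377.06 + (2952/1000) kW × 1500 h × £0.36 = £377.06 + £1594.08 = £1971.14
heat-pump clothes dryer: £1191.11 + (890/1000) kW × 1500 h × £0.36 = £1191.11 + £480.6 = £1671.71
Saving = £1971.14 − £1671.71 = £299.43

£299.43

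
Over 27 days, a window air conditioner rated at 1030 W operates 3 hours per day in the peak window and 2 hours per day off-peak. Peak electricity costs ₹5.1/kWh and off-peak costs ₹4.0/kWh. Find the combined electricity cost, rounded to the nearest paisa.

Peak energy = 1.03 kW × 3 h × 27 = 83.43 kWh
Off-peak energy = 1.03 kW × 2 h × 27 = 55.62 kWh
Cost = 83.43 × ₹5.1 + 55.62 × ₹4.0 = ₹425.493 + ₹222.48 = ₹647.97

₹647.97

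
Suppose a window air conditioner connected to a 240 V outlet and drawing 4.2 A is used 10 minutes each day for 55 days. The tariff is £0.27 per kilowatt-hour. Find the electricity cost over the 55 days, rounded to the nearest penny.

£2.49

Power = 4.2 A × 240 V = 1008 W = 1.008 kW
Runtime = 10 min × 55 = 550 min = 9.166666… h
Energy = 1.008 kW × 9.166666… h = 9.24 kWh
Cost = 9.24 kWh × £0.27/kWh = £2.49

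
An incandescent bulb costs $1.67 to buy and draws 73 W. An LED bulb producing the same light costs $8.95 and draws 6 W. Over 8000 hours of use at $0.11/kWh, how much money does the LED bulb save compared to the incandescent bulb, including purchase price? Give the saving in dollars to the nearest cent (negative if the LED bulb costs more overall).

incandescent bulb: $1.67 + (73/1000) kW × 8000 h × $0.11 = $1.67 + $64.24 = $65.91
LED bulb: $8.95 + (6/1000) kW × 8000 h × $0.11 = $8.95 + $5.28 = $14.23
Saving = $65.91 − $14.23 = $51.68

$51.68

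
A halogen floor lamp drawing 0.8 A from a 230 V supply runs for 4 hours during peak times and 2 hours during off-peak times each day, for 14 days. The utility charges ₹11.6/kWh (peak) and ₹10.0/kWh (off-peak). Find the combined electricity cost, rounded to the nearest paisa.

₹171.05

Power = 0.8 A × 230 V = 184 W = 0.184 kW
Peak energy = 0.184 kW × 4 h × 14 = 10.304 kWh
Off-peak energy = 0.184 kW × 2 h × 14 = 5.152 kWh
Cost = 10.304 × ₹11.6 + 5.152 × ₹10.0 = ₹119.5264 + ₹51.52 = ₹171.05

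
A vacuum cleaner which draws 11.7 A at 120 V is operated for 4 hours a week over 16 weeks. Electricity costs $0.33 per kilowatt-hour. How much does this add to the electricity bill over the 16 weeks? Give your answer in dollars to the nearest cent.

$29.65

Power = 11.7 A × 120 V = 1404 W = 1.404 kW
Runtime = 4 h/week × 16 weeks = 64 h
Energy = 1.404 kW × 64 h = 89.856 kWh
Cost = 89.856 kWh × $0.33/kWh = $29.65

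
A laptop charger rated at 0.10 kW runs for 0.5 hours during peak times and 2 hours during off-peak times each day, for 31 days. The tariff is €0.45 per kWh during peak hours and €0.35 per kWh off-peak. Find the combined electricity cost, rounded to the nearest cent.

€2.87

Peak energy = 0.1 kW × 0.5 h × 31 = 1.55 kWh
Off-peak energy = 0.1 kW × 2 h × 31 = 6.2 kWh
Cost = 1.55 × €0.45 + 6.2 × €0.35 = €0.6975 + €2.17 = €2.87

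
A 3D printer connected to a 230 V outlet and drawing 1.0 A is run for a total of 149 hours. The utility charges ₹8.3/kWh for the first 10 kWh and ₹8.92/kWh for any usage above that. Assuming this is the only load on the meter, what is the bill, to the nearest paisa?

₹299.49

Power = 1.0 A × 230 V = 230 W = 0.23 kW
Energy = 0.23 kW × 149 h = 34.27 kWh
Tier 1 (0–10 kWh): 10 × ₹8.3 = ₹83
Above 10 kWh: 24.27 × ₹8.92 = ₹216.4884
Bill = ₹299.49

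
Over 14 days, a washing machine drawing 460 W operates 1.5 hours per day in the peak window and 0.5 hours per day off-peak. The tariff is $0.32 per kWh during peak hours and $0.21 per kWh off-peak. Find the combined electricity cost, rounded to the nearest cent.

$3.77

Peak energy = 0.46 kW × 1.5 h × 14 = 9.66 kWh
Off-peak energy = 0.46 kW × 0.5 h × 14 = 3.22 kWh
Cost = 9.66 × $0.32 + 3.22 × $0.21 = $3.0912 + $0.6762 = $3.77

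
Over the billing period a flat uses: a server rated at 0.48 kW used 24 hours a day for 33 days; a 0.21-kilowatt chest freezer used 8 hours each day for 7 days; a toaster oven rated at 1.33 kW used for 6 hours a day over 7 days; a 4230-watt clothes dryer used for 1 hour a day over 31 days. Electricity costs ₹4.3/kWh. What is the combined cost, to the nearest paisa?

server: Runtime = 24 h × 33 = 792 h
server: 0.48 kW × 792 h = 380.16 kWh
chest freezer: Runtime = 8 h/day × 7 days = 56 h
chest freezer: 0.21 kW × 56 h = 11.76 kWh
toaster oven: Runtime = 6 h/day × 7 days = 42 h
toaster oven: 1.33 kW × 42 h = 55.86 kWh
clothes dryer: Runtime = 1 h/day × 31 days = 31 h
clothes dryer: 4.23 kW × 31 h = 131.13 kWh
Total energy = 578.91 kWh
Cost = 578.91 × ₹4.3 = ₹2489.31

₹2489.31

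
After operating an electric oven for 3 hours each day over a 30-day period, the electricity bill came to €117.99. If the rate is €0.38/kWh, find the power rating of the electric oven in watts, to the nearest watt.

3450 W

Energy = €117.99 ÷ €0.38/kWh = 310.5 kWh
Runtime = 3 h/day × 30 days = 90 h
Power = 310.5 kWh ÷ 90 h = 3.45 kW = 3450 W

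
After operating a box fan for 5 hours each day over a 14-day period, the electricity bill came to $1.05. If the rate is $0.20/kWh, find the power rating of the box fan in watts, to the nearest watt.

Energy = $1.05 ÷ $0.20/kWh = 5.25 kWh
Runtime = 5 h/day × 14 days = 70 h
Power = 5.25 kWh ÷ 70 h = 0.075 kW = 75 W

75 W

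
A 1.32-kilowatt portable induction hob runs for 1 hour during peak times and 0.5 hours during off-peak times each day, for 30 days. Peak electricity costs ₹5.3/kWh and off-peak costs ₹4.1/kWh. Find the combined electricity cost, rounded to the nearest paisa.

Peak energy = 1.32 kW × 1 h × 30 = 39.6 kWh
Off-peak energy = 1.32 kW × 0.5 h × 30 = 19.8 kWh
Cost = 39.6 × ₹5.3 + 19.8 × ₹4.1 = ₹209.88 + ₹81.18 = ₹291.06

₹291.06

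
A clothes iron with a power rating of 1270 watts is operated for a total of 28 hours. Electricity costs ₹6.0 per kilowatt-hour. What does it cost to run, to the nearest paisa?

Energy = 1.27 kW × 28 h = 35.56 kWh
Cost = 35.56 kWh × ₹6.0/kWh = ₹213.36

₹213.36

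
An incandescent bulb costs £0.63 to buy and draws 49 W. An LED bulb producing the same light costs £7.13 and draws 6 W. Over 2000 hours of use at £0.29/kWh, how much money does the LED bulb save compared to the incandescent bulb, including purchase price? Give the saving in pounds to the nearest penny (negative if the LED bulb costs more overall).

incandescent bulb: £0.63 + (49/1000) kW × 2000 h × £0.29 = £0.63 + £28.42 = £29.05
LED bulb: £7.13 + (6/1000) kW × 2000 h × £0.29 = £7.13 + £3.48 = £10.61
Saving = £29.05 − £10.61 = £18.44

£18.44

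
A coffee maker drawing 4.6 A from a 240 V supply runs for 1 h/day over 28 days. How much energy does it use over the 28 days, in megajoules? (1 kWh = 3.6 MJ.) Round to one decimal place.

Power = 4.6 A × 240 V = 1104 W = 1.104 kW
Runtime = 1 h/day × 28 days = 28 h
Energy = 1.104 kW × 28 h = 30.912 kWh
= 30.912 × 3.6 MJ = 111.3 MJ

111.3 MJ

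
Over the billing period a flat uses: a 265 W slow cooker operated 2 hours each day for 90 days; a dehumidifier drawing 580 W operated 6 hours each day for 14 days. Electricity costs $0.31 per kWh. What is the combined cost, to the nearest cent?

slow cooker: Runtime = 2 h/day × 90 days = 180 h
slow cooker: 0.265 kW × 180 h = 47.7 kWh
dehumidifier: Runtime = 6 h/day × 14 days = 84 h
dehumidifier: 0.58 kW × 84 h = 48.72 kWh
Total energy = 96.42 kWh
Cost = 96.42 × $0.31 = $29.89

$29.89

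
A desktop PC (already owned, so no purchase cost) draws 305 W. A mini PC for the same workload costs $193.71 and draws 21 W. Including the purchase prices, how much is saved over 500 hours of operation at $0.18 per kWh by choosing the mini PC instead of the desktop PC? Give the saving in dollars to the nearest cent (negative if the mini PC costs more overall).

desktop PC: $0.00 + (305/1000) kW × 500 h × $0.18 = $0.00 + $27.45 = $27.45
mini PC: $193.71 + (21/1000) kW × 500 h × $0.18 = $193.71 + $1.89 = $195.6
Saving = $27.45 − $195.6 = −$168.15

-$168.15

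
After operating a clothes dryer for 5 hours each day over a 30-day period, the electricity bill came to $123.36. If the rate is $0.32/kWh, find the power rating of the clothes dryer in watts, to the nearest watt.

Energy = $123.36 ÷ $0.32/kWh = 385.5 kWh
Runtime = 5 h/day × 30 days = 150 h
Power = 385.5 kWh ÷ 150 h = 2.57 kW = 2570 W

2570 W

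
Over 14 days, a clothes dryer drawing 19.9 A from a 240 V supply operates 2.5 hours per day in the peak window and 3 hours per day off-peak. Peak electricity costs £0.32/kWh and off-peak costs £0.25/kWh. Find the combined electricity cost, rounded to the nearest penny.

Power = 19.9 A × 240 V = 4776 W = 4.776 kW
Peak energy = 4.776 kW × 2.5 h × 14 = 167.16 kWh
Off-peak energy = 4.776 kW × 3 h × 14 = 200.592 kWh
Cost = 167.16 × £0.32 + 200.592 × £0.25 = £53.4912 + £50.148 = £103.64

£103.64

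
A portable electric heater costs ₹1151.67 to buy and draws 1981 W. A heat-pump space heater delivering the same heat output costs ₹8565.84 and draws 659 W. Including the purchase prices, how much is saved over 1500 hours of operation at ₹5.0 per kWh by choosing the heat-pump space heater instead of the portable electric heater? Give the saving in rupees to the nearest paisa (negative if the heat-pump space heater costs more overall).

₹2500.83

portable electric heater: ₹1151.67 + (1981/1000) kW × 1500 h × ₹5.0 = ₹1151.67 + ₹14857.5 = ₹16009.17
heat-pump space heater: ₹8565.84 + (659/1000) kW × 1500 h × ₹5.0 = ₹8565.84 + ₹4942.5 = ₹13508.34
Saving = ₹16009.17 − ₹13508.34 = ₹2500.83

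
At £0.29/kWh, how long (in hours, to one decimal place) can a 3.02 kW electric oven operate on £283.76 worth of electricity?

Energy available = £283.76 ÷ £0.29/kWh = 978.4828 kWh
Hours = 978.4828 kWh ÷ 3.02 kW = 324.0 h

324.0 h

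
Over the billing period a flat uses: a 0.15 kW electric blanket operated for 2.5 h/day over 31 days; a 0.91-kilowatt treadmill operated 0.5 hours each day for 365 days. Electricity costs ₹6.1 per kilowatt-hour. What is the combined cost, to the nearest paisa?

₹1083.97

electric blanket: Runtime = 2.5 h/day × 31 days = 77.5 h
electric blanket: 0.15 kW × 77.5 h = 11.625 kWh
treadmill: Runtime = 0.5 h/day × 365 days = 182.5 h
treadmill: 0.91 kW × 182.5 h = 166.075 kWh
Total energy = 177.7 kWh
Cost = 177.7 × ₹6.1 = ₹1083.97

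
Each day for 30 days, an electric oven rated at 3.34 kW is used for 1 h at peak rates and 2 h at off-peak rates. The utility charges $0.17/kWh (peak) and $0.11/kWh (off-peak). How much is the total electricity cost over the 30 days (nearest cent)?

$39.08

Peak energy = 3.34 kW × 1 h × 30 = 100.2 kWh
Off-peak energy = 3.34 kW × 2 h × 30 = 200.4 kWh
Cost = 100.2 × $0.17 + 200.4 × $0.11 = $17.034 + $22.044 = $39.08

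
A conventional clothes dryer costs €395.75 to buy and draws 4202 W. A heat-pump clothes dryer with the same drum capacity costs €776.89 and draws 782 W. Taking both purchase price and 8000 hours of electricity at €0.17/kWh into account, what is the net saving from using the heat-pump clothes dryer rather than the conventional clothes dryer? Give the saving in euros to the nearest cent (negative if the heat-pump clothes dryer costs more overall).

€4270.06

conventional clothes dryer: €395.75 + (4202/1000) kW × 8000 h × €0.17 = €395.75 + €5714.72 = €6110.47
heat-pump clothes dryer: €776.89 + (782/1000) kW × 8000 h × €0.17 = €776.89 + €1063.52 = €1840.41
Saving = €6110.47 − €1840.41 = €4270.06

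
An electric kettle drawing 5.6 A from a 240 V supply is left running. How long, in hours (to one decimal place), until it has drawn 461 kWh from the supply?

343.0 h

Power = 5.6 A × 240 V = 1344 W = 1.344 kW
Hours = 461 kWh ÷ 1.344 kW = 343.0 h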